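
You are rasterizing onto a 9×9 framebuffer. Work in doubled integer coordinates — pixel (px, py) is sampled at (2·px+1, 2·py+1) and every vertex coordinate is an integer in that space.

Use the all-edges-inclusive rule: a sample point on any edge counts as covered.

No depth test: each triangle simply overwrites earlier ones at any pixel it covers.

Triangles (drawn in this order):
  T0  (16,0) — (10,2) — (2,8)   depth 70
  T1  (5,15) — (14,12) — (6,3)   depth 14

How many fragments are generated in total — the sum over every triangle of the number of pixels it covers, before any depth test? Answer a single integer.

T0:
  2·area = 20  (B↔C swapped to make it positive)
  edge (16, 0)→(2, 8): d=(-14,8) inclusive
  edge (2, 8)→(10, 2): d=(8,-6) inclusive
  edge (10, 2)→(16, 0): d=(6,-2) inclusive
    (6,0)@(13, 1): e=[10,10,0] → X  [on edge]
    (7,0)@(15, 1): e=[-6,22,4] → .
    (3,1)@(7, 3): e=[30,-10,0] → .  [on edge]
    (4,1)@(9, 3): e=[14,2,4] → X
    (5,1)@(11, 3): e=[-2,14,8] → .
    (6,1)@(13, 3): e=[-18,26,12] → .
    (0,2)@(1, 5): e=[50,-30,0] → .  [on edge]
    (3,2)@(7, 5): e=[2,6,12] → X
    (4,2)@(9, 5): e=[-14,18,16] → .
    (3,3)@(7, 7): e=[-26,22,24] → .
  covered (3 px):
    . . . . . . X . .
    . . . . X . . . .
    . . . X . . . . .
    . . . . . . . . .
    . . . . . . . . .
    . . . . . . . . .
    . . . . . . . . .
    . . . . . . . . .
    . . . . . . . . .
T1:
  2·area = 105  (B↔C swapped to make it positive)
  edge (5, 15)→(6, 3): d=(1,-12) inclusive
  edge (6, 3)→(14, 12): d=(8,9) inclusive
  edge (14, 12)→(5, 15): d=(-9,3) inclusive
    (3,2)@(7, 5): e=[14,7,84] → X
    (4,2)@(9, 5): e=[38,-11,78] → .
    (3,3)@(7, 7): e=[16,23,66] → X
    (4,3)@(9, 7): e=[40,5,60] → X
    (5,3)@(11, 7): e=[64,-13,54] → .
    (3,4)@(7, 9): e=[18,39,48] → X
    (5,4)@(11, 9): e=[66,3,36] → X
    (6,4)@(13, 9): e=[90,-15,30] → .
    (3,5)@(7, 11): e=[20,55,30] → X
    (6,5)@(13, 11): e=[92,1,12] → X
    (7,5)@(15, 11): e=[116,-17,6] → .
    (8,5)@(17, 11): e=[140,-35,0] → .  [on edge]
    (5,6)@(11, 13): e=[70,35,0] → X  [on edge]
    (2,7)@(5, 15): e=[0,105,0] → X  [on edge]
  covered (14 px):
    . . . . . . . . .
    . . . . . . . . .
    . . . X . . . . .
    . . . X X . . . .
    . . . X X X . . .
    . . . X X X X . .
    . . . X X X . . .
    . . X . . . . . .
    . . . . . . . . .

Result: 17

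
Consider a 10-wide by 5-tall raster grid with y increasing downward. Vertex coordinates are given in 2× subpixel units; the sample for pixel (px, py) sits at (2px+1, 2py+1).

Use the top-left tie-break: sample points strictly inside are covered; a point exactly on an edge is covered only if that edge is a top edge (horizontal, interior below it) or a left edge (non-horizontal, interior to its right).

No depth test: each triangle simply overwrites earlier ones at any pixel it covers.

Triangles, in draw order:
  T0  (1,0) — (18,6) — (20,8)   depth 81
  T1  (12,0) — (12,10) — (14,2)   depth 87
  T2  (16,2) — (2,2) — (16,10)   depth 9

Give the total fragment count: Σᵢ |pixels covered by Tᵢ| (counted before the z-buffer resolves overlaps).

T0:
  2·area = 22
  edge (1, 0)→(18, 6): d=(17,6) right/bottom  bias=-1
  edge (18, 6)→(20, 8): d=(2,2) right/bottom  bias=-1
  edge (20, 8)→(1, 0): d=(-19,-8) top-left  bias=+0
    (6,0)@(13, 1): e=[-55,0,77] → .  [on edge]
    (4,1)@(9, 3): e=[3,12,7] → X
    (5,1)@(11, 3): e=[-9,8,23] → .
    (7,1)@(15, 3): e=[-33,0,55] → .  [on edge]
    (4,2)@(9, 5): e=[37,16,-31] → .
    (6,2)@(13, 5): e=[13,8,1] → X
    (7,2)@(15, 5): e=[1,4,17] → X
    (8,2)@(17, 5): e=[-11,0,33] → .  [on edge]
    (6,3)@(13, 7): e=[47,12,-37] → .
    (7,3)@(15, 7): e=[35,8,-21] → .
    (9,3)@(19, 7): e=[11,0,11] → .  [on edge]
  covered (3 px):
    . . . . . . . . . .
    . . . . X . . . . .
    . . . . . . X X . .
    . . . . . . . . . .
    . . . . . . . . . .
T1:
  2·area = 20  (B↔C swapped to make it positive)
  edge (12, 0)→(14, 2): d=(2,2) right/bottom  bias=-1
  edge (14, 2)→(12, 10): d=(-2,8) right/bottom  bias=-1
  edge (12, 10)→(12, 0): d=(0,-10) top-left  bias=+0
    (6,0)@(13, 1): e=[0,10,10] → .  [on edge]
    (6,1)@(13, 3): e=[4,6,10] → X
    (7,1)@(15, 3): e=[0,-10,30] → .  [on edge]
    (6,2)@(13, 5): e=[8,2,10] → X
    (7,2)@(15, 5): e=[4,-14,30] → .
    (8,2)@(17, 5): e=[0,-30,50] → .  [on edge]
    (6,3)@(13, 7): e=[12,-2,10] → .
    (9,3)@(19, 7): e=[0,-50,70] → .  [on edge]
  covered (2 px):
    . . . . . . . . . .
    . . . . . . X . . .
    . . . . . . X . . .
    . . . . . . . . . .
    . . . . . . . . . .
T2:
  2·area = 112  (B↔C swapped to make it positive)
  edge (16, 2)→(16, 10): d=(0,8) right/bottom  bias=-1
  edge (16, 10)→(2, 2): d=(-14,-8) top-left  bias=+0
  edge (2, 2)→(16, 2): d=(14,0) top-left  bias=+0
    (2,1)@(5, 3): e=[88,10,14] → X
    (3,1)@(7, 3): e=[72,26,14] → X
    (4,1)@(9, 3): e=[56,42,14] → X
    (5,1)@(11, 3): e=[40,58,14] → X
    (6,1)@(13, 3): e=[24,74,14] → X
    (7,1)@(15, 3): e=[8,90,14] → X
    (8,1)@(17, 3): e=[-8,106,14] → .
    (2,2)@(5, 5): e=[88,-18,42] → .
    (3,2)@(7, 5): e=[72,-2,42] → .
    (4,2)@(9, 5): e=[56,14,42] → X
    (8,2)@(17, 5): e=[-8,78,42] → .
    (4,3)@(9, 7): e=[56,-14,70] → .
  covered (14 px):
    . . . . . . . . . .
    . . X X X X X X . .
    . . . . X X X X . .
    . . . . . X X X . .
    . . . . . . . X . .

Final: 19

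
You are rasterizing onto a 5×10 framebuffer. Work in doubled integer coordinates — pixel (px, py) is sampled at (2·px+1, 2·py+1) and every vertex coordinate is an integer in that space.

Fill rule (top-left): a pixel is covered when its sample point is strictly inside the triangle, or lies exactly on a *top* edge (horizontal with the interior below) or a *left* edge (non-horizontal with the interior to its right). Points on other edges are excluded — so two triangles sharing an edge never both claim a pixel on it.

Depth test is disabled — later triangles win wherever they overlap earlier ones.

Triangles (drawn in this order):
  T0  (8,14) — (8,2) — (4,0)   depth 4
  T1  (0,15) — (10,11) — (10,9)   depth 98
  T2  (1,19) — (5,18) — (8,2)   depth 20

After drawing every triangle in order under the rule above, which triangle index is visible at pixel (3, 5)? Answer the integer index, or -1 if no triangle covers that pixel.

T0:
  2·area = 48  (B↔C swapped to make it positive)
  edge (8, 14)→(4, 0): d=(-4,-14) top-left  bias=+0
  edge (4, 0)→(8, 2): d=(4,2) right/bottom  bias=-1
  edge (8, 2)→(8, 14): d=(0,12) right/bottom  bias=-1
    (2,0)@(5, 1): e=[10,2,36] → #
    (3,0)@(7, 1): e=[38,-2,12] → ·
    (2,1)@(5, 3): e=[2,10,36] → #
    (3,1)@(7, 3): e=[30,6,12] → #
    (4,1)@(9, 3): e=[58,2,-12] → ·
    (2,2)@(5, 5): e=[-6,18,36] → ·
    (3,2)@(7, 5): e=[22,14,12] → #
    (4,2)@(9, 5): e=[50,10,-12] → ·
    (3,3)@(7, 7): e=[14,22,12] → #
    (4,3)@(9, 7): e=[42,18,-12] → ·
    (3,4)@(7, 9): e=[6,30,12] → #
    (4,4)@(9, 9): e=[34,26,-12] → ·
  covered (6 px):
    · · # · ·
    · · # # ·
    · · · # ·
    · · · # ·
    · · · # ·
    · · · · ·
    · · · · ·
    · · · · ·
    · · · · ·
    · · · · ·
T1:
  2·area = 20  (B↔C swapped to make it positive)
  edge (0, 15)→(10, 9): d=(10,-6) top-left  bias=+0
  edge (10, 9)→(10, 11): d=(0,2) right/bottom  bias=-1
  edge (10, 11)→(0, 15): d=(-10,4) right/bottom  bias=-1
    (3,5)@(7, 11): e=[2,6,12] → #
    (4,5)@(9, 11): e=[14,2,4] → #
    (2,6)@(5, 13): e=[10,10,0] → ·  [on edge]
    (3,6)@(7, 13): e=[22,6,-8] → ·
    (4,6)@(9, 13): e=[34,2,-16] → ·
  covered (2 px):
    · · · · ·
    · · · · ·
    · · · · ·
    · · · · ·
    · · · · ·
    · · · # #
    · · · · ·
    · · · · ·
    · · · · ·
    · · · · ·
T2:
  2·area = 61  (B↔C swapped to make it positive)
  edge (1, 19)→(8, 2): d=(7,-17) top-left  bias=+0
  edge (8, 2)→(5, 18): d=(-3,16) right/bottom  bias=-1
  edge (5, 18)→(1, 19): d=(-4,1) right/bottom  bias=-1
    (3,2)@(7, 5): e=[4,7,50] → #
    (4,2)@(9, 5): e=[38,-25,48] → ·
    (3,3)@(7, 7): e=[18,1,42] → #
    (4,3)@(9, 7): e=[52,-31,40] → ·
    (3,4)@(7, 9): e=[32,-5,34] → ·
    (2,5)@(5, 11): e=[12,21,28] → #
    (3,5)@(7, 11): e=[46,-11,26] → ·
    (2,6)@(5, 13): e=[26,15,20] → #
    (3,6)@(7, 13): e=[60,-17,18] → ·
    (1,7)@(3, 15): e=[6,41,14] → #
    (3,7)@(7, 15): e=[74,-23,10] → ·
    (1,8)@(3, 17): e=[20,35,6] → #
    (4,8)@(9, 17): e=[122,-61,0] → ·  [on edge]
    (0,9)@(1, 19): e=[0,61,0] → ·  [on edge]
  covered (8 px):
    · · · · ·
    · · · · ·
    · · · # ·
    · · · # ·
    · · · · ·
    · · # · ·
    · · # · ·
    · # # · ·
    · # # · ·
    · · · · ·

Z-buffer (winner per pixel, '.' = empty):
  . . 0 . .
  . . 0 0 .
  . . . 2 .
  . . . 2 .
  . . . 0 .
  . . 2 1 1
  . . 2 . .
  . 2 2 . .
  . 2 2 . .
  . . . . .

Result: 1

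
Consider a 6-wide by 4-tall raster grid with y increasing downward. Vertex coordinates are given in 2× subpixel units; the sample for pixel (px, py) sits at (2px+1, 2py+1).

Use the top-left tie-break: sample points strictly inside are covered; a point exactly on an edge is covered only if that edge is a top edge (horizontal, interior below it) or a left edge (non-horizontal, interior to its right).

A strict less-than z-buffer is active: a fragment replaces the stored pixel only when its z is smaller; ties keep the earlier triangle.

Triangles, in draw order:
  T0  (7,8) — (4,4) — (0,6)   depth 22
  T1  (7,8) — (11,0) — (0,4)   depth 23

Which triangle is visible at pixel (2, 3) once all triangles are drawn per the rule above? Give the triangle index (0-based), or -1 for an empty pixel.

T0:
  2·area = 22  (B↔C swapped to make it positive)
  edge (7, 8)→(0, 6): d=(-7,-2) top-left  bias=+0
  edge (0, 6)→(4, 4): d=(4,-2) top-left  bias=+0
  edge (4, 4)→(7, 8): d=(3,4) right/bottom  bias=-1
    (1,2)@(3, 5): e=[13,2,7] → █
    (2,2)@(5, 5): e=[17,6,-1] → ·
    (1,3)@(3, 7): e=[-1,10,13] → ·
    (2,3)@(5, 7): e=[3,14,5] → █
    (3,3)@(7, 7): e=[7,18,-3] → ·
  covered (2 px):
    · · · · · ·
    · · · · · ·
    · █ · · · ·
    · · █ · · ·
T1:
  2·area = 72  (B↔C swapped to make it positive)
  edge (7, 8)→(0, 4): d=(-7,-4) top-left  bias=+0
  edge (0, 4)→(11, 0): d=(11,-4) top-left  bias=+0
  edge (11, 0)→(7, 8): d=(-4,8) right/bottom  bias=-1
    (4,0)@(9, 1): e=[57,3,12] → █
    (5,0)@(11, 1): e=[65,11,-4] → ·
    (1,1)@(3, 3): e=[19,1,52] → █
    (2,1)@(5, 3): e=[27,9,36] → █
    (3,1)@(7, 3): e=[35,17,20] → █
    (5,1)@(11, 3): e=[51,33,-12] → ·
    (1,2)@(3, 5): e=[5,23,44] → █
    (4,2)@(9, 5): e=[29,47,-4] → ·
    (1,3)@(3, 7): e=[-9,45,36] → ·
    (2,3)@(5, 7): e=[-1,53,20] → ·
    (3,3)@(7, 7): e=[7,61,4] → █
    (4,3)@(9, 7): e=[15,69,-12] → ·
  covered (9 px):
    · · · · █ ·
    · █ █ █ █ ·
    · █ █ █ · ·
    · · · █ · ·

Z-buffer (winner per pixel, '.' = empty):
  . . . . 1 .
  . 1 1 1 1 .
  . 0 1 1 . .
  . . 0 1 . .

Result: 0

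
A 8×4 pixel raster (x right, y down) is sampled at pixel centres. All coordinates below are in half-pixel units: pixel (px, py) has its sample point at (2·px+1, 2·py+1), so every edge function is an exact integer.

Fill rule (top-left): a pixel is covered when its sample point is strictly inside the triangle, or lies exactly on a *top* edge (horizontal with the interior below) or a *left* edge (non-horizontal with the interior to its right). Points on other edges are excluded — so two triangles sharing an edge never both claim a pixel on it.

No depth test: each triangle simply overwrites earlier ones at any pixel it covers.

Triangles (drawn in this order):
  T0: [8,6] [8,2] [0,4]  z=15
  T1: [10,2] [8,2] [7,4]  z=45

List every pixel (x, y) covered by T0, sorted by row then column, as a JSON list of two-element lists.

T0:
  2·area = 32  (B↔C swapped to make it positive)
  edge (8, 6)→(0, 4): d=(-8,-2) top-left  bias=+0
  edge (0, 4)→(8, 2): d=(8,-2) top-left  bias=+0
  edge (8, 2)→(8, 6): d=(0,4) right/bottom  bias=-1
    (2,1)@(5, 3): e=[18,2,12] → #
    (3,1)@(7, 3): e=[22,6,4] → #
    (4,1)@(9, 3): e=[26,10,-4] → ·
    (2,2)@(5, 5): e=[2,18,12] → #
    (4,2)@(9, 5): e=[10,26,-4] → ·
    (2,3)@(5, 7): e=[-14,34,12] → ·
    (3,3)@(7, 7): e=[-10,38,4] → ·
  covered (4 px):
    · · · · · · · ·
    · · # # · · · ·
    · · # # · · · ·
    · · · · · · · ·
T1:
  2·area = 4  (B↔C swapped to make it positive)
  edge (10, 2)→(7, 4): d=(-3,2) right/bottom  bias=-1
  edge (7, 4)→(8, 2): d=(1,-2) top-left  bias=+0
  edge (8, 2)→(10, 2): d=(2,0) top-left  bias=+0
  covered (0 px):
    · · · · · · · ·
    · · · · · · · ·
    · · · · · · · ·
    · · · · · · · ·

Result: [[2,1],[3,1],[2,2],[3,2]]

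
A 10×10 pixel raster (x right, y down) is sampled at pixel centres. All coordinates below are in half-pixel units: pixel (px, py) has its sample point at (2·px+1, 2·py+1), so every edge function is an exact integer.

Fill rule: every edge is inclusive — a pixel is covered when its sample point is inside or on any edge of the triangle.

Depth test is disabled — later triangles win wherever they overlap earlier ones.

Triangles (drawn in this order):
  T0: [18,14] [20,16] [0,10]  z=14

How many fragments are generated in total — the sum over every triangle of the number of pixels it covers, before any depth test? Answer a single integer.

T0:
  2·area = 28
  edge (18, 14)→(20, 16): d=(2,2) inclusive
  edge (20, 16)→(0, 10): d=(-20,-6) inclusive
  edge (0, 10)→(18, 14): d=(18,4) inclusive
    (2,0)@(5, 1): e=[0,210,-182] → ·  [on edge]
    (3,1)@(7, 3): e=[0,182,-154] → ·  [on edge]
    (4,2)@(9, 5): e=[0,154,-126] → ·  [on edge]
    (5,3)@(11, 7): e=[0,126,-98] → ·  [on edge]
    (6,4)@(13, 9): e=[0,98,-70] → ·  [on edge]
    (7,5)@(15, 11): e=[0,70,-42] → ·  [on edge]
    (5,6)@(11, 13): e=[12,6,10] → #
    (6,6)@(13, 13): e=[8,18,2] → #
    (7,6)@(15, 13): e=[4,30,-6] → ·
    (8,6)@(17, 13): e=[0,42,-14] → ·  [on edge]
    (5,7)@(11, 15): e=[16,-34,46] → ·
    (6,7)@(13, 15): e=[12,-22,38] → ·
    (9,7)@(19, 15): e=[0,14,14] → #  [on edge]
  covered (4 px):
    · · · · · · · · · ·
    · · · · · · · · · ·
    · · · · · · · · · ·
    · · · · · · · · · ·
    · · · · · · · · · ·
    · · · · · · · · · ·
    · · · · · # # · · ·
    · · · · · · · · # #
    · · · · · · · · · ·
    · · · · · · · · · ·

Answer: 4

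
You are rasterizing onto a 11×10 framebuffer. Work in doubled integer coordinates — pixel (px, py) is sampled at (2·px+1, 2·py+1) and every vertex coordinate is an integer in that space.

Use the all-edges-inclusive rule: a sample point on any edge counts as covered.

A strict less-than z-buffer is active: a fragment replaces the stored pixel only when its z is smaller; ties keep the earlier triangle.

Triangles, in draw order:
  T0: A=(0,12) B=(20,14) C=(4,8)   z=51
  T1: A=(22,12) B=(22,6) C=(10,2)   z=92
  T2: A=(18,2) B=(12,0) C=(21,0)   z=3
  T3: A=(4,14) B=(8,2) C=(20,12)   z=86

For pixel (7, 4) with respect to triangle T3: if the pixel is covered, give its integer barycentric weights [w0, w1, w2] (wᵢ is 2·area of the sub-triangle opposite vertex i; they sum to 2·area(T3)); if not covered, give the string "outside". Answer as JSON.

T0:
  2·area = 88  (B↔C swapped to make it positive)
  edge (0, 12)→(4, 8): d=(4,-4) inclusive
  edge (4, 8)→(20, 14): d=(16,6) inclusive
  edge (20, 14)→(0, 12): d=(-20,-2) inclusive
    (5,0)@(11, 1): e=[0,-154,242] → ·  [on edge]
    (4,1)@(9, 3): e=[0,-110,198] → ·  [on edge]
    (3,2)@(7, 5): e=[0,-66,154] → ·  [on edge]
    (2,3)@(5, 7): e=[0,-22,110] → ·  [on edge]
    (1,4)@(3, 9): e=[0,22,66] → █  [on edge]
    (2,4)@(5, 9): e=[8,10,70] → █
    (3,4)@(7, 9): e=[16,-2,74] → ·
    (0,5)@(1, 11): e=[0,66,22] → █  [on edge]
    (3,5)@(7, 11): e=[24,30,34] → █
    (4,5)@(9, 11): e=[32,18,38] → █
    (5,5)@(11, 11): e=[40,6,42] → █
    (6,5)@(13, 11): e=[48,-6,46] → ·
  covered (12 px):
    · · · · · · · · · · ·
    · · · · · · · · · · ·
    · · · · · · · · · · ·
    · · · · · · · · · · ·
    · █ █ · · · · · · · ·
    █ █ █ █ █ █ · · · · ·
    · · · · · █ █ █ █ · ·
    · · · · · · · · · · ·
    · · · · · · · · · · ·
    · · · · · · · · · · ·
T1:
  2·area = 72  (B↔C swapped to make it positive)
  edge (22, 12)→(10, 2): d=(-12,-10) inclusive
  edge (10, 2)→(22, 6): d=(12,4) inclusive
  edge (22, 6)→(22, 12): d=(0,6) inclusive
    (3,0)@(7, 1): e=[-18,0,90] → ·  [on edge]
    (6,1)@(13, 3): e=[18,0,54] → █  [on edge]
    (7,1)@(15, 3): e=[38,-8,42] → ·
    (6,2)@(13, 5): e=[-6,24,54] → ·
    (7,2)@(15, 5): e=[14,16,42] → █
    (8,2)@(17, 5): e=[34,8,30] → █
    (9,2)@(19, 5): e=[54,0,18] → █  [on edge]
    (10,2)@(21, 5): e=[74,-8,6] → ·
    (7,3)@(15, 7): e=[-10,40,42] → ·
    (8,3)@(17, 7): e=[10,32,30] → █
    (10,3)@(21, 7): e=[50,16,6] → █
    (8,4)@(17, 9): e=[-14,56,30] → ·
  covered (10 px):
    · · · · · · · · · · ·
    · · · · · · █ · · · ·
    · · · · · · · █ █ █ ·
    · · · · · · · · █ █ █
    · · · · · · · · · █ █
    · · · · · · · · · · █
    · · · · · · · · · · ·
    · · · · · · · · · · ·
    · · · · · · · · · · ·
    · · · · · · · · · · ·
T2:
  2·area = 18
  edge (18, 2)→(12, 0): d=(-6,-2) inclusive
  edge (12, 0)→(21, 0): d=(9,0) inclusive
  edge (21, 0)→(18, 2): d=(-3,2) inclusive
    (7,0)@(15, 1): e=[0,9,9] → █  [on edge]
    (8,0)@(17, 1): e=[4,9,5] → █
    (9,0)@(19, 1): e=[8,9,1] → █
    (10,0)@(21, 1): e=[12,9,-3] → ·
    (7,1)@(15, 3): e=[-12,27,3] → ·
    (8,1)@(17, 3): e=[-8,27,-1] → ·
    (9,1)@(19, 3): e=[-4,27,-5] → ·
    (10,1)@(21, 3): e=[0,27,-9] → ·  [on edge]
  covered (3 px):
    · · · · · · · █ █ █ ·
    · · · · · · · · · · ·
    · · · · · · · · · · ·
    · · · · · · · · · · ·
    · · · · · · · · · · ·
    · · · · · · · · · · ·
    · · · · · · · · · · ·
    · · · · · · · · · · ·
    · · · · · · · · · · ·
    · · · · · · · · · · ·
T3:
  2·area = 184
  edge (4, 14)→(8, 2): d=(4,-12) inclusive
  edge (8, 2)→(20, 12): d=(12,10) inclusive
  edge (20, 12)→(4, 14): d=(-16,2) inclusive
    (4,1)@(9, 3): e=[16,2,166] → █
    (5,1)@(11, 3): e=[40,-18,162] → ·
    (3,2)@(7, 5): e=[0,46,138] → █  [on edge]
    (5,2)@(11, 5): e=[48,6,130] → █
    (6,2)@(13, 5): e=[72,-14,126] → ·
    (3,3)@(7, 7): e=[8,70,106] → █
    (6,3)@(13, 7): e=[80,10,94] → █
    (7,3)@(15, 7): e=[104,-10,90] → ·
    (3,4)@(7, 9): e=[16,94,74] → █
    (7,4)@(15, 9): e=[112,14,58] → █
    (8,4)@(17, 9): e=[136,-6,54] → ·
    (2,5)@(5, 11): e=[0,138,46] → █  [on edge]
    (1,8)@(3, 17): e=[0,230,-46] → ·  [on edge]
  covered (24 px):
    · · · · · · · · · · ·
    · · · · █ · · · · · ·
    · · · █ █ █ · · · · ·
    · · · █ █ █ █ · · · ·
    · · · █ █ █ █ █ · · ·
    · · █ █ █ █ █ █ █ · ·
    · · █ █ █ █ · · · · ·
    · · · · · · · · · · ·
    · · · · · · · · · · ·
    · · · · · · · · · · ·

Result: [14,58,112]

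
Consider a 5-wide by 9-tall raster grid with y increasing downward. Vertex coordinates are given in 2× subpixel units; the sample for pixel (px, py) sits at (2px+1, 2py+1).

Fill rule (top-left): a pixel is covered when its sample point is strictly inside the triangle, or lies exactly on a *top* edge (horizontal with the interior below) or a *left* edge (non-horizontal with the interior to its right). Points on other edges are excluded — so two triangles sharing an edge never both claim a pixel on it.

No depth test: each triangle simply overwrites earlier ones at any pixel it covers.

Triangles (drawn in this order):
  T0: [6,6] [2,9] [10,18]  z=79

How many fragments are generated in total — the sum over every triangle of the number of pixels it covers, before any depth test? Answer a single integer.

T0:
  2·area = 60  (B↔C swapped to make it positive)
  edge (6, 6)→(10, 18): d=(4,12) right/bottom  bias=-1
  edge (10, 18)→(2, 9): d=(-8,-9) top-left  bias=+0
  edge (2, 9)→(6, 6): d=(4,-3) top-left  bias=+0
    (2,1)@(5, 3): e=[0,75,-15] → .  [on edge]
    (2,3)@(5, 7): e=[16,43,1] → X
    (3,3)@(7, 7): e=[-8,61,7] → .
    (1,4)@(3, 9): e=[48,9,3] → X
    (3,4)@(7, 9): e=[0,45,15] → .  [on edge]
    (1,5)@(3, 11): e=[56,-7,11] → .
    (2,5)@(5, 11): e=[32,11,17] → X
    (3,5)@(7, 11): e=[8,29,23] → X
    (4,5)@(9, 11): e=[-16,47,29] → .
    (2,6)@(5, 13): e=[40,-5,25] → .
    (3,6)@(7, 13): e=[16,13,31] → X
    (4,6)@(9, 13): e=[-8,31,37] → .
    (4,7)@(9, 15): e=[0,15,45] → .  [on edge]
  covered (6 px):
    . . . . .
    . . . . .
    . . . . .
    . . X . .
    . X X . .
    . . X X .
    . . . X .
    . . . . .
    . . . . .

Final: 6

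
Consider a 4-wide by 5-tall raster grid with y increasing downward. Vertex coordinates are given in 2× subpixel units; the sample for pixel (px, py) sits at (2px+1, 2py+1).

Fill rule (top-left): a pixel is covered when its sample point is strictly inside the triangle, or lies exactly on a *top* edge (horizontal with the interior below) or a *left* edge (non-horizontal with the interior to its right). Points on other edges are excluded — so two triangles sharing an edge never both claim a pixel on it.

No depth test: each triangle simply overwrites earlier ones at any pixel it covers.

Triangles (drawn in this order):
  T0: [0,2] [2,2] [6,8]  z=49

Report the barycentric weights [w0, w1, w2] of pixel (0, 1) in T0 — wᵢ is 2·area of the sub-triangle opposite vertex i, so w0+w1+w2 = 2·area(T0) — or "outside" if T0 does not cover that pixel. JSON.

T0:
  2·area = 12
  edge (0, 2)→(2, 2): d=(2,0) top-left  bias=+0
  edge (2, 2)→(6, 8): d=(4,6) right/bottom  bias=-1
  edge (6, 8)→(0, 2): d=(-6,-6) top-left  bias=+0
    (0,1)@(1, 3): e=[2,10,0] → X  [on edge]
    (1,1)@(3, 3): e=[2,-2,12] → .
    (0,2)@(1, 5): e=[6,18,-12] → .
    (1,2)@(3, 5): e=[6,6,0] → X  [on edge]
    (2,2)@(5, 5): e=[6,-6,12] → .
    (1,3)@(3, 7): e=[10,14,-12] → .
    (2,3)@(5, 7): e=[10,2,0] → X  [on edge]
    (3,3)@(7, 7): e=[10,-10,12] → .
    (2,4)@(5, 9): e=[14,10,-12] → .
    (3,4)@(7, 9): e=[14,-2,0] → .  [on edge]
  covered (3 px):
    . . . .
    X . . .
    . X . .
    . . X .
    . . . .

Final: [10,0,2]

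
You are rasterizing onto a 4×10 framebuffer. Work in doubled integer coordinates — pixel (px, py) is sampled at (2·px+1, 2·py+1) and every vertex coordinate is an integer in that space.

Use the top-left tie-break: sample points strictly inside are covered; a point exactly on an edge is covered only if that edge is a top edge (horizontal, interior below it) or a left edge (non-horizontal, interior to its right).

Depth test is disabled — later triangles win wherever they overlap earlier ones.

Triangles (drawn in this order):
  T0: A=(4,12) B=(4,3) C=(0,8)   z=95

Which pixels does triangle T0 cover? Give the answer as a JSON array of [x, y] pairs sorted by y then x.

T0:
  2·area = 36  (B↔C swapped to make it positive)
  edge (4, 12)→(0, 8): d=(-4,-4) top-left  bias=+0
  edge (0, 8)→(4, 3): d=(4,-5) top-left  bias=+0
  edge (4, 3)→(4, 12): d=(0,9) right/bottom  bias=-1
    (1,2)@(3, 5): e=[24,3,9] → █
    (2,2)@(5, 5): e=[32,13,-9] → ·
    (0,3)@(1, 7): e=[8,1,27] → █
    (2,3)@(5, 7): e=[24,21,-9] → ·
    (0,4)@(1, 9): e=[0,9,27] → █  [on edge]
    (2,4)@(5, 9): e=[16,29,-9] → ·
    (0,5)@(1, 11): e=[-8,17,27] → ·
    (1,5)@(3, 11): e=[0,27,9] → █  [on edge]
    (2,5)@(5, 11): e=[8,37,-9] → ·
    (1,6)@(3, 13): e=[-8,35,9] → ·
    (2,6)@(5, 13): e=[0,45,-9] → ·  [on edge]
    (3,7)@(7, 15): e=[0,63,-27] → ·  [on edge]
  covered (6 px):
    · · · ·
    · · · ·
    · █ · ·
    █ █ · ·
    █ █ · ·
    · █ · ·
    · · · ·
    · · · ·
    · · · ·
    · · · ·

Answer: [[1,2],[0,3],[1,3],[0,4],[1,4],[1,5]]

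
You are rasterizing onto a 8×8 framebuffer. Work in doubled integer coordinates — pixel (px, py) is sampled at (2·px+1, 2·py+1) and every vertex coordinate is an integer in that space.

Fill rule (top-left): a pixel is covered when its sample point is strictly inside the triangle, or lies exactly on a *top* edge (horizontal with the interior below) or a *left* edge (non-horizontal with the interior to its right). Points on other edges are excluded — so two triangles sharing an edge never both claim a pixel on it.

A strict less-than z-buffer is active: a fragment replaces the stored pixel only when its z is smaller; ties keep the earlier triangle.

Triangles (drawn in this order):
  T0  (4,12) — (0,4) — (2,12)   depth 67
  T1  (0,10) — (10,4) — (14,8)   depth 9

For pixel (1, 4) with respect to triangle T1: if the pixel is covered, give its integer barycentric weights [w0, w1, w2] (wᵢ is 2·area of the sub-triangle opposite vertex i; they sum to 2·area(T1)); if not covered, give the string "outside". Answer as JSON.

T0:
  2·area = 16  (B↔C swapped to make it positive)
  edge (4, 12)→(2, 12): d=(-2,0) right/bottom  bias=-1
  edge (2, 12)→(0, 4): d=(-2,-8) top-left  bias=+0
  edge (0, 4)→(4, 12): d=(4,8) right/bottom  bias=-1
    (0,3)@(1, 7): e=[10,2,4] → X
    (1,3)@(3, 7): e=[10,18,-12] → .
    (0,4)@(1, 9): e=[6,-2,12] → .
    (1,5)@(3, 11): e=[2,10,4] → X
    (2,5)@(5, 11): e=[2,26,-12] → .
    (1,6)@(3, 13): e=[-2,6,12] → .
  covered (2 px):
    . . . . . . . .
    . . . . . . . .
    . . . . . . . .
    X . . . . . . .
    . . . . . . . .
    . X . . . . . .
    . . . . . . . .
    . . . . . . . .
T1:
  2·area = 64
  edge (0, 10)→(10, 4): d=(10,-6) top-left  bias=+0
  edge (10, 4)→(14, 8): d=(4,4) right/bottom  bias=-1
  edge (14, 8)→(0, 10): d=(-14,2) right/bottom  bias=-1
    (3,0)@(7, 1): e=[-48,0,112] → .  [on edge]
    (7,0)@(15, 1): e=[0,-32,96] → .  [on edge]
    (4,1)@(9, 3): e=[-16,0,80] → .  [on edge]
    (4,2)@(9, 5): e=[4,8,52] → X
    (5,2)@(11, 5): e=[16,0,48] → .  [on edge]
    (2,3)@(5, 7): e=[0,32,32] → X  [on edge]
    (3,3)@(7, 7): e=[12,24,28] → X
    (5,3)@(11, 7): e=[36,8,20] → X
    (6,3)@(13, 7): e=[48,0,16] → .  [on edge]
    (1,4)@(3, 9): e=[8,48,8] → X
    (3,4)@(7, 9): e=[32,32,0] → .  [on edge]
    (4,4)@(9, 9): e=[44,24,-4] → .
    (7,4)@(15, 9): e=[80,0,-16] → .  [on edge]
  covered (7 px):
    . . . . . . . .
    . . . . . . . .
    . . . . X . . .
    . . X X X X . .
    . X X . . . . .
    . . . . . . . .
    . . . . . . . .
    . . . . . . . .

Final: [48,8,8]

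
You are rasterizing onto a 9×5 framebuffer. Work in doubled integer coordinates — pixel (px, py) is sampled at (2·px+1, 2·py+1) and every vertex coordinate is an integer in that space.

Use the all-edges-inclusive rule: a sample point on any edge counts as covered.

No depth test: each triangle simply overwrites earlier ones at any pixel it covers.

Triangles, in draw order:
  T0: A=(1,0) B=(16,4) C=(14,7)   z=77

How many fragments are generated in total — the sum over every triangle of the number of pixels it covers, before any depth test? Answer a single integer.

T0:
  2·area = 53
  edge (1, 0)→(16, 4): d=(15,4) inclusive
  edge (16, 4)→(14, 7): d=(-2,3) inclusive
  edge (14, 7)→(1, 0): d=(-13,-7) inclusive
    (1,0)@(3, 1): e=[7,45,1] → #
    (2,0)@(5, 1): e=[-1,39,15] → ·
    (1,1)@(3, 3): e=[37,41,-25] → ·
    (3,1)@(7, 3): e=[21,29,3] → #
    (4,1)@(9, 3): e=[13,23,17] → #
    (5,1)@(11, 3): e=[5,17,31] → #
    (6,1)@(13, 3): e=[-3,11,45] → ·
    (3,2)@(7, 5): e=[51,25,-23] → ·
    (4,2)@(9, 5): e=[43,19,-9] → ·
    (5,2)@(11, 5): e=[35,13,5] → #
    (6,2)@(13, 5): e=[27,7,19] → #
    (7,2)@(15, 5): e=[19,1,33] → #
  covered (7 px):
    · # · · · · · · ·
    · · · # # # · · ·
    · · · · · # # # ·
    · · · · · · · · ·
    · · · · · · · · ·

Final: 7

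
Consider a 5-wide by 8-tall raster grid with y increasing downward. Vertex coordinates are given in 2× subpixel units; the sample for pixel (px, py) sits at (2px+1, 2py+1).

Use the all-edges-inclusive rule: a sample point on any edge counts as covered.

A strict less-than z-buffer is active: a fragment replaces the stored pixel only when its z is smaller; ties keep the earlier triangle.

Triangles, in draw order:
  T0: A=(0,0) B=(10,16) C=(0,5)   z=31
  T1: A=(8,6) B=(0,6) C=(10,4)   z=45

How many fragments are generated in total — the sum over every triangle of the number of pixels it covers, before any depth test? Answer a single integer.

T0:
  2·area = 50
  edge (0, 0)→(10, 16): d=(10,16) inclusive
  edge (10, 16)→(0, 5): d=(-10,-11) inclusive
  edge (0, 5)→(0, 0): d=(0,-5) inclusive
    (0,1)@(1, 3): e=[14,31,5] → #
    (1,1)@(3, 3): e=[-18,53,15] → ·
    (0,2)@(1, 5): e=[34,11,5] → #
    (1,2)@(3, 5): e=[2,33,15] → #
    (2,2)@(5, 5): e=[-30,55,25] → ·
    (0,3)@(1, 7): e=[54,-9,5] → ·
    (1,3)@(3, 7): e=[22,13,15] → #
    (2,3)@(5, 7): e=[-10,35,25] → ·
    (1,4)@(3, 9): e=[42,-7,15] → ·
    (2,4)@(5, 9): e=[10,15,25] → #
    (3,4)@(7, 9): e=[-22,37,35] → ·
    (2,5)@(5, 11): e=[30,-5,25] → ·
  covered (5 px):
    · · · · ·
    # · · · ·
    # # · · ·
    · # · · ·
    · · # · ·
    · · · · ·
    · · · · ·
    · · · · ·
T1:
  2·area = 16
  edge (8, 6)→(0, 6): d=(-8,0) inclusive
  edge (0, 6)→(10, 4): d=(10,-2) inclusive
  edge (10, 4)→(8, 6): d=(-2,2) inclusive
    (2,2)@(5, 5): e=[8,0,8] → #  [on edge]
    (3,2)@(7, 5): e=[8,4,4] → #
    (4,2)@(9, 5): e=[8,8,0] → #  [on edge]
    (2,3)@(5, 7): e=[-8,20,4] → ·
    (3,3)@(7, 7): e=[-8,24,0] → ·  [on edge]
    (4,3)@(9, 7): e=[-8,28,-4] → ·
    (2,4)@(5, 9): e=[-24,40,0] → ·  [on edge]
    (1,5)@(3, 11): e=[-40,56,0] → ·  [on edge]
    (0,6)@(1, 13): e=[-56,72,0] → ·  [on edge]
  covered (3 px):
    · · · · ·
    · · · · ·
    · · # # #
    · · · · ·
    · · · · ·
    · · · · ·
    · · · · ·
    · · · · ·

Result: 8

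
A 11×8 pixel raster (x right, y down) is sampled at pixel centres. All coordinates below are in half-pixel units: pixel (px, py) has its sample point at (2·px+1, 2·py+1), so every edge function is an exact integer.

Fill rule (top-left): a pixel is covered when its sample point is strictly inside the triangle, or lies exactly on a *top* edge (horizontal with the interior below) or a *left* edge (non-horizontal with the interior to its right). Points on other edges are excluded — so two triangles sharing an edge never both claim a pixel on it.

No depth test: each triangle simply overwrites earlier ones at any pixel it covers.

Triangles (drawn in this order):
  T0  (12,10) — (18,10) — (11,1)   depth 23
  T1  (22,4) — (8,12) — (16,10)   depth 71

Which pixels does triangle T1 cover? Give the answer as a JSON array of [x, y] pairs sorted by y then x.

T0:
  2·area = 54  (B↔C swapped to make it positive)
  edge (12, 10)→(11, 1): d=(-1,-9) top-left  bias=+0
  edge (11, 1)→(18, 10): d=(7,9) right/bottom  bias=-1
  edge (18, 10)→(12, 10): d=(-6,0) right/bottom  bias=-1
    (5,0)@(11, 1): e=[0,0,54] → ·  [on edge]
    (6,2)@(13, 5): e=[14,10,30] → █
    (7,2)@(15, 5): e=[32,-8,30] → ·
    (6,3)@(13, 7): e=[12,24,18] → █
    (7,3)@(15, 7): e=[30,6,18] → █
    (8,3)@(17, 7): e=[48,-12,18] → ·
    (6,4)@(13, 9): e=[10,38,6] → █
    (8,4)@(17, 9): e=[46,2,6] → █
    (9,4)@(19, 9): e=[64,-16,6] → ·
    (6,5)@(13, 11): e=[8,52,-6] → ·
    (7,5)@(15, 11): e=[26,34,-6] → ·
    (8,5)@(17, 11): e=[44,16,-6] → ·
  covered (6 px):
    · · · · · · · · · · ·
    · · · · · · · · · · ·
    · · · · · · █ · · · ·
    · · · · · · █ █ · · ·
    · · · · · · █ █ █ · ·
    · · · · · · · · · · ·
    · · · · · · · · · · ·
    · · · · · · · · · · ·
T1:
  2·area = 36  (B↔C swapped to make it positive)
  edge (22, 4)→(16, 10): d=(-6,6) right/bottom  bias=-1
  edge (16, 10)→(8, 12): d=(-8,2) right/bottom  bias=-1
  edge (8, 12)→(22, 4): d=(14,-8) top-left  bias=+0
    (10,2)@(21, 5): e=[0,30,6] → ·  [on edge]
    (8,3)@(17, 7): e=[12,22,2] → █
    (9,3)@(19, 7): e=[0,18,18] → ·  [on edge]
    (7,4)@(15, 9): e=[12,10,14] → █
    (8,4)@(17, 9): e=[0,6,30] → ·  [on edge]
    (5,5)@(11, 11): e=[24,2,10] → █
    (6,5)@(13, 11): e=[12,-2,26] → ·
    (7,5)@(15, 11): e=[0,-6,42] → ·  [on edge]
    (5,6)@(11, 13): e=[12,-14,38] → ·
    (6,6)@(13, 13): e=[0,-18,54] → ·  [on edge]
    (5,7)@(11, 15): e=[0,-30,66] → ·  [on edge]
  covered (3 px):
    · · · · · · · · · · ·
    · · · · · · · · · · ·
    · · · · · · · · · · ·
    · · · · · · · · █ · ·
    · · · · · · · █ · · ·
    · · · · · █ · · · · ·
    · · · · · · · · · · ·
    · · · · · · · · · · ·

Answer: [[8,3],[7,4],[5,5]]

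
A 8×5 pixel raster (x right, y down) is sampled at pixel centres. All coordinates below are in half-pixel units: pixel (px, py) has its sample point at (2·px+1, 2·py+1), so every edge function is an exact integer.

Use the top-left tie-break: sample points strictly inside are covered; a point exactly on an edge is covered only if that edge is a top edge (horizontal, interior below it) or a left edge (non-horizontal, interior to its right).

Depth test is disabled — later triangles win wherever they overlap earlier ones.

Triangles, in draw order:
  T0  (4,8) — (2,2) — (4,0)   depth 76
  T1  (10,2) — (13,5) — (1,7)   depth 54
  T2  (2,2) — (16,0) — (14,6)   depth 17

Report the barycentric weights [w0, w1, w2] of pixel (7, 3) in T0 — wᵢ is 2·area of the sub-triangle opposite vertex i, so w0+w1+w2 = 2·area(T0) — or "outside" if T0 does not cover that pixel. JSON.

T0:
  2·area = 16
  edge (4, 8)→(2, 2): d=(-2,-6) top-left  bias=+0
  edge (2, 2)→(4, 0): d=(2,-2) top-left  bias=+0
  edge (4, 0)→(4, 8): d=(0,8) right/bottom  bias=-1
    (1,0)@(3, 1): e=[8,0,8] → #  [on edge]
    (2,0)@(5, 1): e=[20,4,-8] → ·
    (0,1)@(1, 3): e=[-8,0,24] → ·  [on edge]
    (1,1)@(3, 3): e=[4,4,8] → #
    (2,1)@(5, 3): e=[16,8,-8] → ·
    (1,2)@(3, 5): e=[0,8,8] → #  [on edge]
    (2,2)@(5, 5): e=[12,12,-8] → ·
    (1,3)@(3, 7): e=[-4,12,8] → ·
  covered (3 px):
    · # · · · · · ·
    · # · · · · · ·
    · # · · · · · ·
    · · · · · · · ·
    · · · · · · · ·
T1:
  2·area = 42
  edge (10, 2)→(13, 5): d=(3,3) right/bottom  bias=-1
  edge (13, 5)→(1, 7): d=(-12,2) right/bottom  bias=-1
  edge (1, 7)→(10, 2): d=(9,-5) top-left  bias=+0
    (4,0)@(9, 1): e=[0,56,-14] → ·  [on edge]
    (4,1)@(9, 3): e=[6,32,4] → #
    (5,1)@(11, 3): e=[0,28,14] → ·  [on edge]
    (2,2)@(5, 5): e=[24,16,2] → #
    (3,2)@(7, 5): e=[18,12,12] → #
    (5,2)@(11, 5): e=[6,4,32] → #
    (6,2)@(13, 5): e=[0,0,42] → ·  [on edge]
    (0,3)@(1, 7): e=[42,0,0] → ·  [on edge]
    (2,3)@(5, 7): e=[30,-8,20] → ·
    (3,3)@(7, 7): e=[24,-12,30] → ·
    (4,3)@(9, 7): e=[18,-16,40] → ·
    (5,3)@(11, 7): e=[12,-20,50] → ·
    (7,3)@(15, 7): e=[0,-28,70] → ·  [on edge]
  covered (5 px):
    · · · · · · · ·
    · · · · # · · ·
    · · # # # # · ·
    · · · · · · · ·
    · · · · · · · ·
T2:
  2·area = 80
  edge (2, 2)→(16, 0): d=(14,-2) top-left  bias=+0
  edge (16, 0)→(14, 6): d=(-2,6) right/bottom  bias=-1
  edge (14, 6)→(2, 2): d=(-12,-4) top-left  bias=+0
    (4,0)@(9, 1): e=[0,40,40] → #  [on edge]
    (5,0)@(11, 1): e=[4,28,48] → #
    (6,0)@(13, 1): e=[8,16,56] → #
    (7,0)@(15, 1): e=[12,4,64] → #
    (2,1)@(5, 3): e=[20,60,0] → #  [on edge]
    (3,1)@(7, 3): e=[24,48,8] → #
    (7,1)@(15, 3): e=[40,0,40] → ·  [on edge]
    (2,2)@(5, 5): e=[48,56,-24] → ·
    (3,2)@(7, 5): e=[52,44,-16] → ·
    (4,2)@(9, 5): e=[56,32,-8] → ·
    (5,2)@(11, 5): e=[60,20,0] → #  [on edge]
    (7,2)@(15, 5): e=[68,-4,16] → ·
    (6,4)@(13, 9): e=[120,0,-40] → ·  [on edge]
  covered (11 px):
    · · · · # # # #
    · · # # # # # ·
    · · · · · # # ·
    · · · · · · · ·
    · · · · · · · ·

Result: "outside"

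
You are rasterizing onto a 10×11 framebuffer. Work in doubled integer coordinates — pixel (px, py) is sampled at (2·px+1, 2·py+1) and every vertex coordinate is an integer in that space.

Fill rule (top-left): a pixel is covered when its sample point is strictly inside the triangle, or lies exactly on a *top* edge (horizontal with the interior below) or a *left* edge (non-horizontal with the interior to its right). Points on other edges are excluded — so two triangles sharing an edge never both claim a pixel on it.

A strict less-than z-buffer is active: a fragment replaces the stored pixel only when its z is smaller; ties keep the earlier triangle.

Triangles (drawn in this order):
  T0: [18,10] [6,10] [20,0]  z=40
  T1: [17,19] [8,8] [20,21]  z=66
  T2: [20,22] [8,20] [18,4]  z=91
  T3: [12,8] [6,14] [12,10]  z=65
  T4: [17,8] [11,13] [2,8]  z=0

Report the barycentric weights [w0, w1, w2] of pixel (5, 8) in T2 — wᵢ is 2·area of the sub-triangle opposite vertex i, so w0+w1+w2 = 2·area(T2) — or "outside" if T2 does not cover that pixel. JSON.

T0:
  2·area = 120
  edge (18, 10)→(6, 10): d=(-12,0) right/bottom  bias=-1
  edge (6, 10)→(20, 0): d=(14,-10) top-left  bias=+0
  edge (20, 0)→(18, 10): d=(-2,10) right/bottom  bias=-1
    (9,0)@(19, 1): e=[108,4,8] → X
    (8,1)@(17, 3): e=[84,12,24] → X
    (6,2)@(13, 5): e=[60,0,60] → X  [on edge]
    (7,2)@(15, 5): e=[60,20,40] → X
    (9,2)@(19, 5): e=[60,60,0] → .  [on edge]
    (5,3)@(11, 7): e=[36,8,76] → X
    (9,3)@(19, 7): e=[36,88,-4] → .
    (4,4)@(9, 9): e=[12,16,92] → X
    (9,4)@(19, 9): e=[12,116,-8] → .
    (4,5)@(9, 11): e=[-12,44,88] → .
    (5,5)@(11, 11): e=[-12,64,68] → .
    (6,5)@(13, 11): e=[-12,84,48] → .
    (8,7)@(17, 15): e=[-60,180,0] → .  [on edge]
  covered (15 px):
    . . . . . . . . . X
    . . . . . . . . X X
    . . . . . . X X X .
    . . . . . X X X X .
    . . . . X X X X X .
    . . . . . . . . . .
    . . . . . . . . . .
    . . . . . . . . . .
    . . . . . . . . . .
    . . . . . . . . . .
    . . . . . . . . . .
T1:
  2·area = 15
  edge (17, 19)→(8, 8): d=(-9,-11) top-left  bias=+0
  edge (8, 8)→(20, 21): d=(12,13) right/bottom  bias=-1
  edge (20, 21)→(17, 19): d=(-3,-2) top-left  bias=+0
    (2,5)@(5, 11): e=[-60,75,0] → .  [on edge]
    (5,7)@(11, 15): e=[-30,45,0] → .  [on edge]
    (8,9)@(17, 19): e=[0,15,0] → X  [on edge]
    (9,9)@(19, 19): e=[22,-11,4] → .
    (8,10)@(17, 21): e=[-18,39,-6] → .
  covered (1 px):
    . . . . . . . . . .
    . . . . . . . . . .
    . . . . . . . . . .
    . . . . . . . . . .
    . . . . . . . . . .
    . . . . . . . . . .
    . . . . . . . . . .
    . . . . . . . . . .
    . . . . . . . . . .
    . . . . . . . . X .
    . . . . . . . . . .
T2:
  2·area = 212
  edge (20, 22)→(8, 20): d=(-12,-2) top-left  bias=+0
  edge (8, 20)→(18, 4): d=(10,-16) top-left  bias=+0
  edge (18, 4)→(20, 22): d=(2,18) right/bottom  bias=-1
    (8,3)@(17, 7): e=[174,14,24] → X
    (9,3)@(19, 7): e=[178,46,-12] → .
    (7,4)@(15, 9): e=[146,2,64] → X
    (9,4)@(19, 9): e=[154,66,-8] → .
    (7,5)@(15, 11): e=[122,22,68] → X
    (9,5)@(19, 11): e=[130,86,-4] → .
    (6,6)@(13, 13): e=[94,10,108] → X
    (9,6)@(19, 13): e=[106,106,0] → .  [on edge]
    (6,7)@(13, 15): e=[70,30,112] → X
    (9,7)@(19, 15): e=[82,126,4] → X
    (5,8)@(11, 17): e=[42,18,152] → X
    (4,9)@(9, 19): e=[14,6,192] → X
  covered (26 px):
    . . . . . . . . . .
    . . . . . . . . . .
    . . . . . . . . . .
    . . . . . . . . X .
    . . . . . . . X X .
    . . . . . . . X X .
    . . . . . . X X X .
    . . . . . . X X X X
    . . . . . X X X X X
    . . . . X X X X X X
    . . . . . . . X X X
T3:
  2·area = 12  (B↔C swapped to make it positive)
  edge (12, 8)→(12, 10): d=(0,2) right/bottom  bias=-1
  edge (12, 10)→(6, 14): d=(-6,4) right/bottom  bias=-1
  edge (6, 14)→(12, 8): d=(6,-6) top-left  bias=+0
    (9,0)@(19, 1): e=[-14,26,0] → .  [on edge]
    (8,1)@(17, 3): e=[-10,22,0] → .  [on edge]
    (7,2)@(15, 5): e=[-6,18,0] → .  [on edge]
    (6,3)@(13, 7): e=[-2,14,0] → .  [on edge]
    (5,4)@(11, 9): e=[2,10,0] → X  [on edge]
    (6,4)@(13, 9): e=[-2,2,12] → .
    (4,5)@(9, 11): e=[6,6,0] → X  [on edge]
    (5,5)@(11, 11): e=[2,-2,12] → .
    (3,6)@(7, 13): e=[10,2,0] → X  [on edge]
    (4,6)@(9, 13): e=[6,-6,12] → .
    (2,7)@(5, 15): e=[14,-2,0] → .  [on edge]
    (3,7)@(7, 15): e=[10,-10,12] → .
    (1,8)@(3, 17): e=[18,-6,0] → .  [on edge]
    (0,9)@(1, 19): e=[22,-10,0] → .  [on edge]
  covered (3 px):
    . . . . . . . . . .
    . . . . . . . . . .
    . . . . . . . . . .
    . . . . . . . . . .
    . . . . . X . . . .
    . . . . X . . . . .
    . . . X . . . . . .
    . . . . . . . . . .
    . . . . . . . . . .
    . . . . . . . . . .
    . . . . . . . . . .
T4:
  2·area = 75
  edge (17, 8)→(11, 13): d=(-6,5) right/bottom  bias=-1
  edge (11, 13)→(2, 8): d=(-9,-5) top-left  bias=+0
  edge (2, 8)→(17, 8): d=(15,0) top-left  bias=+0
    (2,4)@(5, 9): e=[54,6,15] → X
    (3,4)@(7, 9): e=[44,16,15] → X
    (4,4)@(9, 9): e=[34,26,15] → X
    (5,4)@(11, 9): e=[24,36,15] → X
    (6,4)@(13, 9): e=[14,46,15] → X
    (7,4)@(15, 9): e=[4,56,15] → X
    (8,4)@(17, 9): e=[-6,66,15] → .
    (2,5)@(5, 11): e=[42,-12,45] → .
    (3,5)@(7, 11): e=[32,-2,45] → .
    (4,5)@(9, 11): e=[22,8,45] → X
    (7,5)@(15, 11): e=[-8,38,45] → .
    (4,6)@(9, 13): e=[10,-10,75] → .
    (5,6)@(11, 13): e=[0,0,75] → .  [on edge]
  covered (9 px):
    . . . . . . . . . .
    . . . . . . . . . .
    . . . . . . . . . .
    . . . . . . . . . .
    . . X X X X X X . .
    . . . . X X X . . .
    . . . . . . . . . .
    . . . . . . . . . .
    . . . . . . . . . .
    . . . . . . . . . .
    . . . . . . . . . .

Final: [18,152,42]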